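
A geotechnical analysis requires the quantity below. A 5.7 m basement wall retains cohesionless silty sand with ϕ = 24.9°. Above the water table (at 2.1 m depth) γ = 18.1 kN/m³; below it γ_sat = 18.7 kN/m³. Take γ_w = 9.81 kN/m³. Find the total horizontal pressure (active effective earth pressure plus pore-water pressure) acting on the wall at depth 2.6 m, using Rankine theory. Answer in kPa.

22.2 kPa

K_a = (1 − sin φ)/(1 + sin φ) = 0.4074.
γ' = 18.7 − 9.81 = 8.890 kN/m³.
Effective vertical stress at 2.6 m: σ'_v = 18.1×2.1 + 8.890×0.500 = 42.46 kPa.
σ'_h = K_a σ'_v = 0.4074 × 42.46 = 17.30 kPa; u = γ_w × 0.500 = 4.905 kPa.
Total σ_h = 17.30 + 4.905 = 22.20 kPa.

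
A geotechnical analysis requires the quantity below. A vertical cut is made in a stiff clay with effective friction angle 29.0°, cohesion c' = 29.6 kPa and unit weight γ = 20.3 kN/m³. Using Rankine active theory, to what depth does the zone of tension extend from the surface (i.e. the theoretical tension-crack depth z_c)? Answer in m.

4.95 m

K_a = tan²(45° − 29.0°/2) = 0.3470; √K_a = 0.5890.
The active pressure is zero where K_a γ z = 2c√K_a, so z_c = 2c/(γ√K_a) = 2×29.6/(20.3×0.5890) = 4.951 m.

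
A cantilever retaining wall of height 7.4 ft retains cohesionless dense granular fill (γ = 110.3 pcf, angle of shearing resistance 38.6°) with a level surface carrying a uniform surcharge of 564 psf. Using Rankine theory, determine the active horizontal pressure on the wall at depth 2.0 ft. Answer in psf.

182 psf

K_a = (1 − sin φ)/(1 + sin φ) = 0.2316.
σ_v = γz + q = 110.3 × 2.0 + 564 = 784.6 psf.
σ_h = K_a σ_v = 0.2316 × 784.6 = 181.7 psf.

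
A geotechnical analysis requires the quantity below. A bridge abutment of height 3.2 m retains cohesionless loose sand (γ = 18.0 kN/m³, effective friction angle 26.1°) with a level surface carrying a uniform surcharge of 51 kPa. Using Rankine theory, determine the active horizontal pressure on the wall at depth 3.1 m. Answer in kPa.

K_a = (1 − sin φ)/(1 + sin φ) = 0.3889.
σ_v = γz + q = 18.0 × 3.1 + 51 = 106.8 kPa.
σ_h = K_a σ_v = 0.3889 × 106.8 = 41.54 kPa.

41.5 kPa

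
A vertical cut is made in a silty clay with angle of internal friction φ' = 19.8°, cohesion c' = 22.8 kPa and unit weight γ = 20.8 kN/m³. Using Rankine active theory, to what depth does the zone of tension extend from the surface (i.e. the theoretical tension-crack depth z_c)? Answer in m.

3.12 m

K_a = tan²(45° − 19.8°/2) = 0.4939; √K_a = 0.7028.
The active pressure is zero where K_a γ z = 2c√K_a, so z_c = 2c/(γ√K_a) = 2×22.8/(20.8×0.7028) = 3.119 m.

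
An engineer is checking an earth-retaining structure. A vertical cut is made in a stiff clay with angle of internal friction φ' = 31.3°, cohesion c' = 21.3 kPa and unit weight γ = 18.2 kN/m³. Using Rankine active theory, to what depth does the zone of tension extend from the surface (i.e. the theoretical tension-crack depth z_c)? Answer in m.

4.16 m

K_a = tan²(45° − 31.3°/2) = 0.3162; √K_a = 0.5623.
The active pressure is zero where K_a γ z = 2c√K_a, so z_c = 2c/(γ√K_a) = 2×21.3/(18.2×0.5623) = 4.162 m.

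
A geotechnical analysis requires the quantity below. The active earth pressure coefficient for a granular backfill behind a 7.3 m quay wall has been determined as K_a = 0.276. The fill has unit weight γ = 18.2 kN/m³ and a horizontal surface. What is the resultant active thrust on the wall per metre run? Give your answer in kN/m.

P = ½ K_a γ H² = 0.5 × 0.276 × 18.2 × 7.3² = 133.8 kN/m.

134 kN/m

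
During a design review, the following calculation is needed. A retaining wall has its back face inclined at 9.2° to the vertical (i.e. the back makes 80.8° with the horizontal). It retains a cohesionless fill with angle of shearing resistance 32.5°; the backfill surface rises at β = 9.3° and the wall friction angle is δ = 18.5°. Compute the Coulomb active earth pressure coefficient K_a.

0.388

K_a = sin²(α+φ) / [sin²α · sin(α−δ) · (1 + √{sin(φ+δ)sin(φ−β) / (sin(α−δ)sin(α+β))})²].
With α = 80.8°, φ = 32.5°, δ = 18.5°, β = 9.3°: K_a = 0.3877.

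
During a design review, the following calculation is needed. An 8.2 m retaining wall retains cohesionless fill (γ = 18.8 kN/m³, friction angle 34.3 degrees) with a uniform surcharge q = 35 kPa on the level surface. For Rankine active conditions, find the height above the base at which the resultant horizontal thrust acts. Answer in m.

3.16 m

K_a = 0.2792.
Triangular part P₁ = ½K_aγH² = 176.4 at H/3 = 2.733 m; rectangular part P₂ = K_a q H = 80.12 at H/2 = 4.100 m.
ȳ = (P₁·2.733 + P₂·4.100)/(P₁+P₂) = 3.160 m.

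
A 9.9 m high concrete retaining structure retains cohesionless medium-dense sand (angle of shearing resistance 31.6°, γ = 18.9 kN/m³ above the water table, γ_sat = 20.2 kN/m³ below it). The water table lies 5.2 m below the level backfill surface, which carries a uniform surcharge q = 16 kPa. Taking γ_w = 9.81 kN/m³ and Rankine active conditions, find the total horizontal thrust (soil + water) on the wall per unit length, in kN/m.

418 kN/m

K_a = tan²(45° − φ/2) = 0.3123.
γ' = 20.2 − 9.81 = 10.39 kN/m³. h₂ = H − d_w = 4.7 m.
σ'_h: at surface K_a·q = 4.998; at WT K_a(q+γd_w) = 35.70; at base K_a(q+γd_w+γ'h₂) = 50.95 kPa.
P₁ = ½(4.998+35.70)×5.2 = 105.8; P₂ = ½(35.70+50.95)×4.7 = 203.6; P_w = ½γ_w h₂² = 108.4.
Total = 105.8+203.6+108.4 = 417.8 kN/m.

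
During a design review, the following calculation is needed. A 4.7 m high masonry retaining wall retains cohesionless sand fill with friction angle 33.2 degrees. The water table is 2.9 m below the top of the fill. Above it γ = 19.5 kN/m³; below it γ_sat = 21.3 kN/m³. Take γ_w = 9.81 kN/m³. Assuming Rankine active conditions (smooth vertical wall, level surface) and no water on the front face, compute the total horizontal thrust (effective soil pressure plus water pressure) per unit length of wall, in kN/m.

75.1 kN/m

K_a = tan²(45° − φ/2) = 0.2924.
γ' = 21.3 − 9.81 = 11.49 kN/m³. Depth below WT = 1.8 m.
σ'_h at WT = K_a γ d_w = 16.53 kPa; at base = 16.53 + K_a γ' × 1.8 = 22.58 kPa.
P₁ (0–2.9 m) = ½×16.53×2.9 = 23.97. P₂ (2.9–4.7 m) = ½(16.53+22.58)×1.8 = 35.20.
P_w = ½ γ_w h₂² = 0.5×9.81×1.8² = 15.89. Total = 23.97+35.20+15.89 = 75.07 kN/m.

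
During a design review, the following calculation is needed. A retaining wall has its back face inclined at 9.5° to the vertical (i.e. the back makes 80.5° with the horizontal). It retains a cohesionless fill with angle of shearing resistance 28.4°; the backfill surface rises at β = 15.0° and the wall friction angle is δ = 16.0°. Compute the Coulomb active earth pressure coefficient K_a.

0.502

K_a = sin²(α+φ) / [sin²α · sin(α−δ) · (1 + √{sin(φ+δ)sin(φ−β) / (sin(α−δ)sin(α+β))})²].
With α = 80.5°, φ = 28.4°, δ = 16.0°, β = 15.0°: K_a = 0.5022.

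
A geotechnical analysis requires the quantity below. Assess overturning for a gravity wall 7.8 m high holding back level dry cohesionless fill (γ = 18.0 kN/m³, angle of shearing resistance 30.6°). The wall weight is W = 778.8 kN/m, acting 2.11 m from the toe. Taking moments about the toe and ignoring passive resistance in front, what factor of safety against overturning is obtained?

3.55

K_a = tan²(45° − 30.6°/2) = 0.3253.
P_a = ½K_aγH² = 0.5×0.3253×18.0×7.8² = 178.1 kN/m, acting at H/3 = 2.600 m above the base.
Overturning moment M_o = P_a × H/3 = 178.1 × 2.600 = 463.2.
Resisting moment M_r = W × 2.11 = 778.8 × 2.11 = 1643.
FS_overturning = M_r/M_o = 1643/463.2 = 3.548.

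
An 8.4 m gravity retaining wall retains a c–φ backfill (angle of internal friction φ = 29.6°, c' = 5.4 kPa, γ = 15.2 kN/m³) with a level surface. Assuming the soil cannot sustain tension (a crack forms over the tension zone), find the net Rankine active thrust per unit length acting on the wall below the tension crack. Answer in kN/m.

K_a = 0.3387; √K_a = 0.5820.
Tension-crack depth z_c = 2c/(γ√K_a) = 2×5.4/(15.2×0.5820) = 1.221 m.
σ_a at base = K_a γ H − 2c√K_a = 0.3387×15.2×8.4 − 2×5.4×0.5820 = 36.96 kPa.
P_a = ½ × 36.96 × (H − z_c) = 0.5×36.96×7.179 = 132.7 kN/m.

133 kN/m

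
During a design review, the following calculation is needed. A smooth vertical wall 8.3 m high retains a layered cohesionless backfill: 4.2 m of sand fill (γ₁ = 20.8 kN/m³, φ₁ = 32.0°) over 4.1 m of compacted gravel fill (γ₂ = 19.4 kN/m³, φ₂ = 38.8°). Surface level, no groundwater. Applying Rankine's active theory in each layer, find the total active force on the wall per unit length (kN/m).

176 kN/m

K_a1 = tan²(45°−32.0°/2) = 0.3073; K_a2 = tan²(45°−38.8°/2) = 0.2296.
Layer 1: σ at base = K_a1 γ₁ h₁ = 26.84 kPa; P₁ = ½×26.84×4.2 = 56.37.
Layer 2: σ_v at top = γ₁h₁ = 87.36; σ_h top = K_a2×87.36 = 20.05; σ_h base = K_a2×(87.36+19.4×4.1) = 38.31.
P₂ = ½(20.05+38.31)×4.1 = 119.7. Total P_a = 56.37+119.7 = 176.0 kN/m.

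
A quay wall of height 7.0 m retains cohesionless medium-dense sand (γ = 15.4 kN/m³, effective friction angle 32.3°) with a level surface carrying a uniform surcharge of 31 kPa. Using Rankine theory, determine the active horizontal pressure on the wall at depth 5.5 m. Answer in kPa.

35.1 kPa

K_a = (1 − sin φ)/(1 + sin φ) = 0.3035.
σ_v = γz + q = 15.4 × 5.5 + 31 = 115.7 kPa.
σ_h = K_a σ_v = 0.3035 × 115.7 = 35.11 kPa.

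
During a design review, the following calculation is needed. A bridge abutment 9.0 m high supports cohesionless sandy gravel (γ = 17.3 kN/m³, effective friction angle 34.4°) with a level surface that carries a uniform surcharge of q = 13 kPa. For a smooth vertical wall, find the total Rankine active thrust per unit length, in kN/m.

K_a = tan²(45° − φ/2) = 0.2780.
Soil triangle: ½ K_a γ H² = 0.5×0.2780×17.3×9.0² = 194.8 kN/m.
Surcharge rectangle: K_a q H = 0.2780×13×9.0 = 32.52 kN/m.
Total = 194.8 + 32.52 = 227.3 kN/m.

227 kN/m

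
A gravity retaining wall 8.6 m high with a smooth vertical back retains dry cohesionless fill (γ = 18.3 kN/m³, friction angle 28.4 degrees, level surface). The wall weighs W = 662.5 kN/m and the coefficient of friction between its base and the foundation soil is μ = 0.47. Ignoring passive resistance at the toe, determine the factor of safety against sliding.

1.29

K_a = tan²(45° − 28.4°/2) = 0.3554.
P_a = ½K_aγH² = 0.5×0.3554×18.3×8.6² = 240.5 kN/m, acting at H/3 = 2.867 m above the base.
FS_sliding = μW / P_a = 0.47×662.5 / 240.5 = 1.295.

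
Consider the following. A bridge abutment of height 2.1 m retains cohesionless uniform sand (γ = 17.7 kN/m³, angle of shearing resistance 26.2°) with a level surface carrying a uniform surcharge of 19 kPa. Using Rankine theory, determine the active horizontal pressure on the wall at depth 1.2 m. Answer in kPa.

K_a = (1 − sin φ)/(1 + sin φ) = 0.3874.
σ_v = γz + q = 17.7 × 1.2 + 19 = 40.24 kPa.
σ_h = K_a σ_v = 0.3874 × 40.24 = 15.59 kPa.

15.6 kPa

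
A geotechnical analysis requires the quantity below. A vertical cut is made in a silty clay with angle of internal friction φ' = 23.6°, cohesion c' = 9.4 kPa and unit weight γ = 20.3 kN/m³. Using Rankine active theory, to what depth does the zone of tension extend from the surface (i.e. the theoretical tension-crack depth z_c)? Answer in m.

1.42 m

K_a = tan²(45° − 23.6°/2) = 0.4282; √K_a = 0.6544.
The active pressure is zero where K_a γ z = 2c√K_a, so z_c = 2c/(γ√K_a) = 2×9.4/(20.3×0.6544) = 1.415 m.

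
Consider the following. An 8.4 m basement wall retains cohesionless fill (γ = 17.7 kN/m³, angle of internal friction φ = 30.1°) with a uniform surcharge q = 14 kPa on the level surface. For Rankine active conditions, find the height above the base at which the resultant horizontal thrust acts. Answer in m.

3.02 m

K_a = 0.3320.
Triangular part P₁ = ½K_aγH² = 207.3 at H/3 = 2.800 m; rectangular part P₂ = K_a q H = 39.04 at H/2 = 4.200 m.
ȳ = (P₁·2.800 + P₂·4.200)/(P₁+P₂) = 3.022 m.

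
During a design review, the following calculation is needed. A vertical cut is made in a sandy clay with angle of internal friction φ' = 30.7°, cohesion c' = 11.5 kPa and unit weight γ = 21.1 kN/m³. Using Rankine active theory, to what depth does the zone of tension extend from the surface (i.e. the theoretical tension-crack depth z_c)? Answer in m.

1.91 m

K_a = tan²(45° − 30.7°/2) = 0.3240; √K_a = 0.5692.
The active pressure is zero where K_a γ z = 2c√K_a, so z_c = 2c/(γ√K_a) = 2×11.5/(21.1×0.5692) = 1.915 m.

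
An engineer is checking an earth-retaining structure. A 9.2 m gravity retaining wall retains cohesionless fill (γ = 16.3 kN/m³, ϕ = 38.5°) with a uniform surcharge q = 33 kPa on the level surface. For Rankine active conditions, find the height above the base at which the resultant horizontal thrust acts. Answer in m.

3.54 m

K_a = 0.2327.
Triangular part P₁ = ½K_aγH² = 160.5 at H/3 = 3.067 m; rectangular part P₂ = K_a q H = 70.63 at H/2 = 4.600 m.
ȳ = (P₁·3.067 + P₂·4.600)/(P₁+P₂) = 3.535 m.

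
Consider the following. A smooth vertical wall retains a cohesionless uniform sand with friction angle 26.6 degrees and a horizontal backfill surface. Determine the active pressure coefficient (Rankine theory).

K_a = tan²(45° − φ/2) = tan²(31.70°) = 0.3814.

0.381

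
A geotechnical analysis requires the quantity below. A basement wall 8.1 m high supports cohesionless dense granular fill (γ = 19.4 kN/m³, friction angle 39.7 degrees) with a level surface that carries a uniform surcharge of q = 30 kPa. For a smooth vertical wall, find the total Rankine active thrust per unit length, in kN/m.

194 kN/m

K_a = tan²(45° − φ/2) = 0.2204.
Soil triangle: ½ K_a γ H² = 0.5×0.2204×19.4×8.1² = 140.3 kN/m.
Surcharge rectangle: K_a q H = 0.2204×30×8.1 = 53.56 kN/m.
Total = 140.3 + 53.56 = 193.8 kN/m.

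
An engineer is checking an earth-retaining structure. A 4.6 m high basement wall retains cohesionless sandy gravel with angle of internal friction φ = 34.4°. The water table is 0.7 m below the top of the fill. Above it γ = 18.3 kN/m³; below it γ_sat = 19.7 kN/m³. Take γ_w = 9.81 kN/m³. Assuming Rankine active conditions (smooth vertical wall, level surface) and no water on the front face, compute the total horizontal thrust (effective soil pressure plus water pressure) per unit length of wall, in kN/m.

K_a = tan²(45° − φ/2) = 0.2780.
γ' = 19.7 − 9.81 = 9.890 kN/m³. Depth below WT = 3.9 m.
σ'_h at WT = K_a γ d_w = 3.561 kPa; at base = 3.561 + K_a γ' × 3.9 = 14.28 kPa.
P₁ (0–0.7 m) = ½×3.561×0.7 = 1.246. P₂ (0.7–4.6 m) = ½(3.561+14.28)×3.9 = 34.80.
P_w = ½ γ_w h₂² = 0.5×9.81×3.9² = 74.61. Total = 1.246+34.80+74.61 = 110.6 kN/m.

111 kN/m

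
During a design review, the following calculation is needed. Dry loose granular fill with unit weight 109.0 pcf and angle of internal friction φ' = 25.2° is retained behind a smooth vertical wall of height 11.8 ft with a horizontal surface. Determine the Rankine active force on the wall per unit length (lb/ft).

K_a = tan²(45° − φ/2) = 0.4027.
P_a = ½ K_a γ H² = 0.5 × 0.4027 × 109.0 × 11.8² = 3056 lb/ft.

3060 lb/ft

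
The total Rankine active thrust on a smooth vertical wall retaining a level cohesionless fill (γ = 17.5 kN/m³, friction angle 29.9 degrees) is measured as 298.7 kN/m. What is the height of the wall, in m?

10.1 m

K_a = 0.3347. P_a = ½ K_a γ H² ⇒ H = √(2P_a/(K_a γ)).
H = √(2×298.7/(0.3347×17.5)) = 10.10 m.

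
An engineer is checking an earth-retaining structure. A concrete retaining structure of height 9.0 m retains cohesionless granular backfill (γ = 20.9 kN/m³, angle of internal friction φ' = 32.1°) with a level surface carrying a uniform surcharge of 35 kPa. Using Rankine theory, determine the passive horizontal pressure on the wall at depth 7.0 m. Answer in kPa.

K_p = (1 + sin φ)/(1 − sin φ) = 3.268.
σ_v = γz + q = 20.9 × 7.0 + 35 = 181.3 kPa.
σ_h = K_p σ_v = 3.268 × 181.3 = 592.5 kPa.

592 kPa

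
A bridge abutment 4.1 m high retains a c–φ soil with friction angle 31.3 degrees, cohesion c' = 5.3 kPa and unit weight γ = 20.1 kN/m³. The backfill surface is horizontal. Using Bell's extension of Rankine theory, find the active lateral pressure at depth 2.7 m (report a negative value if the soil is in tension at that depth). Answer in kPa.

K_a = (1 − sin φ)/(1 + sin φ) = 0.3162.
σ_a = K_a γ z − 2c√K_a = 0.3162×20.1×2.7 − 2×5.3×0.5623 = 11.20 kPa.

11.2 kPa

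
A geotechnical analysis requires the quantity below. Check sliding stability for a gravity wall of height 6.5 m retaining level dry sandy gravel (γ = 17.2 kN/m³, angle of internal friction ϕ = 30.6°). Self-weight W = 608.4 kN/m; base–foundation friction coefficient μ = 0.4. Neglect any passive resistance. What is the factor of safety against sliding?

2.06

K_a = tan²(45° − 30.6°/2) = 0.3253.
P_a = ½K_aγH² = 0.5×0.3253×17.2×6.5² = 118.2 kN/m, acting at H/3 = 2.167 m above the base.
FS_sliding = μW / P_a = 0.4×608.4 / 118.2 = 2.059.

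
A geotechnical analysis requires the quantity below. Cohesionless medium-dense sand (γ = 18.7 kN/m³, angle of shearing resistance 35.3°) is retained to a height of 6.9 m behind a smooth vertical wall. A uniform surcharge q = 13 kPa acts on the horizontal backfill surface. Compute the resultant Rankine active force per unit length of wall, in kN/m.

K_a = tan²(45° − φ/2) = 0.2675.
Soil triangle: ½ K_a γ H² = 0.5×0.2675×18.7×6.9² = 119.1 kN/m.
Surcharge rectangle: K_a q H = 0.2675×13×6.9 = 24.00 kN/m.
Total = 119.1 + 24.00 = 143.1 kN/m.

143 kN/m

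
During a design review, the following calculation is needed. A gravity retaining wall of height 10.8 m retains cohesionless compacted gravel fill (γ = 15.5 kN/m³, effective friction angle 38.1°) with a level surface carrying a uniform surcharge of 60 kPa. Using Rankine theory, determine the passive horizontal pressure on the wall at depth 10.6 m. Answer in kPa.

K_p = (1 + sin φ)/(1 − sin φ) = 4.222.
σ_v = γz + q = 15.5 × 10.6 + 60 = 224.3 kPa.
σ_h = K_p σ_v = 4.222 × 224.3 = 947.1 kPa.

947 kPa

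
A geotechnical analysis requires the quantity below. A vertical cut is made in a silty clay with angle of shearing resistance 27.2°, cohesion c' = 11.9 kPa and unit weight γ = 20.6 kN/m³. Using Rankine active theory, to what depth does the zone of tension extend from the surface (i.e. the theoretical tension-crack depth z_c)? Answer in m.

1.89 m

K_a = tan²(45° − 27.2°/2) = 0.3726; √K_a = 0.6104.
The active pressure is zero where K_a γ z = 2c√K_a, so z_c = 2c/(γ√K_a) = 2×11.9/(20.6×0.6104) = 1.893 m.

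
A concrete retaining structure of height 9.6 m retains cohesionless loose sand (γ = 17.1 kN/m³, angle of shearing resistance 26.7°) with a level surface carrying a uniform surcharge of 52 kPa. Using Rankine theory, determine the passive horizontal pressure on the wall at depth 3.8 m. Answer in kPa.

K_p = (1 + sin φ)/(1 − sin φ) = 2.632.
σ_v = γz + q = 17.1 × 3.8 + 52 = 117.0 kPa.
σ_h = K_p σ_v = 2.632 × 117.0 = 307.9 kPa.

308 kPa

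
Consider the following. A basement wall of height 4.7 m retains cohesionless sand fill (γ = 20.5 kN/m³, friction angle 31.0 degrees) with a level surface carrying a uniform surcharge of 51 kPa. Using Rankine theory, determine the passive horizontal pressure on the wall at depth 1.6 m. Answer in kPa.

K_p = (1 + sin φ)/(1 − sin φ) = 3.124.
σ_v = γz + q = 20.5 × 1.6 + 51 = 83.80 kPa.
σ_h = K_p σ_v = 3.124 × 83.80 = 261.8 kPa.

262 kPa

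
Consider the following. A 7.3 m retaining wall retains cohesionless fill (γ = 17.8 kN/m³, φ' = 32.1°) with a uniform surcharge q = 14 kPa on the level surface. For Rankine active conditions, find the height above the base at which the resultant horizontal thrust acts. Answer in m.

K_a = 0.3060.
Triangular part P₁ = ½K_aγH² = 145.1 at H/3 = 2.433 m; rectangular part P₂ = K_a q H = 31.27 at H/2 = 3.650 m.
ȳ = (P₁·2.433 + P₂·3.650)/(P₁+P₂) = 2.649 m.

2.65 m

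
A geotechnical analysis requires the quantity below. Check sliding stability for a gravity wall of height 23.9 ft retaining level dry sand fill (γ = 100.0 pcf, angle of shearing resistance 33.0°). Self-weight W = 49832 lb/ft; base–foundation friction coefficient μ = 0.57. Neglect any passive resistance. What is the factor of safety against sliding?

K_a = tan²(45° − 33.0°/2) = 0.2948.
P_a = ½K_aγH² = 0.5×0.2948×100.0×23.9² = 8420 lb/ft, acting at H/3 = 7.967 ft above the base.
FS_sliding = μW / P_a = 0.57×49832 / 8420 = 3.374.

3.37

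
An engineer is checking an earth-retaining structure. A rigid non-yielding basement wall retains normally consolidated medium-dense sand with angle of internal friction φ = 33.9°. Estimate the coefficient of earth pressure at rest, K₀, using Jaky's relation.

K₀ = 1 − sin φ' = 1 − sin 33.9° = 0.4423.

0.442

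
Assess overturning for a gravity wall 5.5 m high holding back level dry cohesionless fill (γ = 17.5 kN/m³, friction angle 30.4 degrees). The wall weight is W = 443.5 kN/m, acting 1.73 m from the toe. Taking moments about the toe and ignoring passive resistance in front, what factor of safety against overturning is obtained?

4.82

K_a = tan²(45° − 30.4°/2) = 0.3280.
P_a = ½K_aγH² = 0.5×0.3280×17.5×5.5² = 86.82 kN/m, acting at H/3 = 1.833 m above the base.
Overturning moment M_o = P_a × H/3 = 86.82 × 1.833 = 159.2.
Resisting moment M_r = W × 1.73 = 443.5 × 1.73 = 767.3.
FS_overturning = M_r/M_o = 767.3/159.2 = 4.821.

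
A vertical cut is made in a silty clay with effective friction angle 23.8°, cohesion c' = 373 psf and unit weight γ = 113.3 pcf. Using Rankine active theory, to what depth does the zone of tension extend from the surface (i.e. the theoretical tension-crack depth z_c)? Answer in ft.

K_a = tan²(45° − 23.8°/2) = 0.4250; √K_a = 0.6519.
The active pressure is zero where K_a γ z = 2c√K_a, so z_c = 2c/(γ√K_a) = 2×373/(113.3×0.6519) = 10.10 ft.

10.1 ft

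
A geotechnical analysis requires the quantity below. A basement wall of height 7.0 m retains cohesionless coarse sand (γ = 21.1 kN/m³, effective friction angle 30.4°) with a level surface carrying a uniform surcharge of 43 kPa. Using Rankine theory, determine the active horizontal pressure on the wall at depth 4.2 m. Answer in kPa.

43.2 kPa

K_a = (1 − sin φ)/(1 + sin φ) = 0.3280.
σ_v = γz + q = 21.1 × 4.2 + 43 = 131.6 kPa.
σ_h = K_a σ_v = 0.3280 × 131.6 = 43.17 kPa.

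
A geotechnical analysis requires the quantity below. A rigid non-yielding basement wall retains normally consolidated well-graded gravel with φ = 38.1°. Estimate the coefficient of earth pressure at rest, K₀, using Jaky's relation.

K₀ = 1 − sin φ' = 1 − sin 38.1° = 0.3830.

0.383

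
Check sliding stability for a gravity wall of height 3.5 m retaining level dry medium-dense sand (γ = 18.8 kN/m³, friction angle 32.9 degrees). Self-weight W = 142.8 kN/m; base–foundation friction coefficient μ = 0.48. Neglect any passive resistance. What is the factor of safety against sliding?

K_a = tan²(45° − 32.9°/2) = 0.2960.
P_a = ½K_aγH² = 0.5×0.2960×18.8×3.5² = 34.09 kN/m, acting at H/3 = 1.167 m above the base.
FS_sliding = μW / P_a = 0.48×142.8 / 34.09 = 2.011.

2.01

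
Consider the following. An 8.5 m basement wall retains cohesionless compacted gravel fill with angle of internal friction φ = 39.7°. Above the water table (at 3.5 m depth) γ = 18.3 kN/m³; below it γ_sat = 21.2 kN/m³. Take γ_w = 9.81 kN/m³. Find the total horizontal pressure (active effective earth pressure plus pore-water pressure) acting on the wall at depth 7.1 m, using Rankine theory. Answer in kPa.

K_a = (1 − sin φ)/(1 + sin φ) = 0.2204.
γ' = 21.2 − 9.81 = 11.39 kN/m³.
Effective vertical stress at 7.1 m: σ'_v = 18.3×3.5 + 11.39×3.60 = 105.1 kPa.
σ'_h = K_a σ'_v = 0.2204 × 105.1 = 23.16 kPa; u = γ_w × 3.60 = 35.32 kPa.
Total σ_h = 23.16 + 35.32 = 58.47 kPa.

58.5 kPa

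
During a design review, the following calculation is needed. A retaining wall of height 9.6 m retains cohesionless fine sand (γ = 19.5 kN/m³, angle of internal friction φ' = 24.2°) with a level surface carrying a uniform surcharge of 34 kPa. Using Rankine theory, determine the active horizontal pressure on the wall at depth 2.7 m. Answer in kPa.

K_a = (1 − sin φ)/(1 + sin φ) = 0.4185.
σ_v = γz + q = 19.5 × 2.7 + 34 = 86.65 kPa.
σ_h = K_a σ_v = 0.4185 × 86.65 = 36.26 kPa.

36.3 kPa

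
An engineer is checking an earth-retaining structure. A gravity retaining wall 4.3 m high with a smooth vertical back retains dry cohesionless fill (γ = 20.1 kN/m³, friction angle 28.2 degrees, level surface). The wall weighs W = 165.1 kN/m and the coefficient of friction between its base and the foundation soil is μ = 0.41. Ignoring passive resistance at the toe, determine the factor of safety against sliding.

K_a = tan²(45° − 28.2°/2) = 0.3582.
P_a = ½K_aγH² = 0.5×0.3582×20.1×4.3² = 66.56 kN/m, acting at H/3 = 1.433 m above the base.
FS_sliding = μW / P_a = 0.41×165.1 / 66.56 = 1.017.

1.02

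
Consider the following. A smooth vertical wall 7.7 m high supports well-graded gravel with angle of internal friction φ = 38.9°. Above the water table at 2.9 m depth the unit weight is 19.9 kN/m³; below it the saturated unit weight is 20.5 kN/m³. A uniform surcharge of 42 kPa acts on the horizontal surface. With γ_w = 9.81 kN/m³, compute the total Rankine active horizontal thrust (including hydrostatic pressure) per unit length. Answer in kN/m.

K_a = tan²(45° − φ/2) = 0.2285.
γ' = 20.5 − 9.81 = 10.69 kN/m³. h₂ = H − d_w = 4.8 m.
σ'_h: at surface K_a·q = 9.598; at WT K_a(q+γd_w) = 22.79; at base K_a(q+γd_w+γ'h₂) = 34.51 kPa.
P₁ = ½(9.598+22.79)×2.9 = 46.96; P₂ = ½(22.79+34.51)×4.8 = 137.5; P_w = ½γ_w h₂² = 113.0.
Total = 46.96+137.5+113.0 = 297.5 kN/m.

297 kN/m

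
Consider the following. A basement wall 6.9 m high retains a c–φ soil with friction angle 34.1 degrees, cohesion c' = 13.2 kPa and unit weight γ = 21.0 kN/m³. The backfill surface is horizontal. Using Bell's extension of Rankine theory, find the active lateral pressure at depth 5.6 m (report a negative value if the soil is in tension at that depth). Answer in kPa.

K_a = (1 − sin φ)/(1 + sin φ) = 0.2815.
σ_a = K_a γ z − 2c√K_a = 0.2815×21.0×5.6 − 2×13.2×0.5306 = 19.10 kPa.

19.1 kPa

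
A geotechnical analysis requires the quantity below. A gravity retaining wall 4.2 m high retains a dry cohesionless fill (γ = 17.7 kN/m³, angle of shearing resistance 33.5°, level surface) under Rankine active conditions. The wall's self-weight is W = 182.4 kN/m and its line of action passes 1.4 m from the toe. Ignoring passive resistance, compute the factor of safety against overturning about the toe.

4.05

K_a = tan²(45° − 33.5°/2) = 0.2887.
P_a = ½K_aγH² = 0.5×0.2887×17.7×4.2² = 45.07 kN/m, acting at H/3 = 1.400 m above the base.
Overturning moment M_o = P_a × H/3 = 45.07 × 1.400 = 63.10.
Resisting moment M_r = W × 1.4 = 182.4 × 1.4 = 255.4.
FS_overturning = M_r/M_o = 255.4/63.10 = 4.047.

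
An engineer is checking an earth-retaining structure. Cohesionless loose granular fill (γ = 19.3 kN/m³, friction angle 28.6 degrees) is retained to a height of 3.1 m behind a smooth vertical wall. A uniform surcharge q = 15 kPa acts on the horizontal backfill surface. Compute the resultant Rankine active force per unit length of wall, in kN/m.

49.1 kN/m

K_a = tan²(45° − φ/2) = 0.3525.
Soil triangle: ½ K_a γ H² = 0.5×0.3525×19.3×3.1² = 32.69 kN/m.
Surcharge rectangle: K_a q H = 0.3525×15×3.1 = 16.39 kN/m.
Total = 32.69 + 16.39 = 49.09 kN/m.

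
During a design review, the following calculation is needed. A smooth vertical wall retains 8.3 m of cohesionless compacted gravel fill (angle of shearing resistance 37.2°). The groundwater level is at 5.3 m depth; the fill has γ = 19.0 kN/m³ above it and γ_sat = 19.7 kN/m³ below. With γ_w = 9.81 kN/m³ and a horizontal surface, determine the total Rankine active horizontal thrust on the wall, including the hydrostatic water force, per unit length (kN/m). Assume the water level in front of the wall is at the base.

K_a = tan²(45° − φ/2) = 0.2464.
γ' = 19.7 − 9.81 = 9.890 kN/m³. Depth below WT = 3.0 m.
σ'_h at WT = K_a γ d_w = 24.81 kPa; at base = 24.81 + K_a γ' × 3.0 = 32.13 kPa.
P₁ (0–5.3 m) = ½×24.81×5.3 = 65.76. P₂ (5.3–8.3 m) = ½(24.81+32.13)×3.0 = 85.41.
P_w = ½ γ_w h₂² = 0.5×9.81×3.0² = 44.14. Total = 65.76+85.41+44.14 = 195.3 kN/m.

195 kN/m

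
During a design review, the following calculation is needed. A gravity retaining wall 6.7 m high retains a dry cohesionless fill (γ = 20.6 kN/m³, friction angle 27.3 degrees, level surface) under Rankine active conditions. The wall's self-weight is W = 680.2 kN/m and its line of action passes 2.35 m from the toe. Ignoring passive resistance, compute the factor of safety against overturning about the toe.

K_a = tan²(45° − 27.3°/2) = 0.3711.
P_a = ½K_aγH² = 0.5×0.3711×20.6×6.7² = 171.6 kN/m, acting at H/3 = 2.233 m above the base.
Overturning moment M_o = P_a × H/3 = 171.6 × 2.233 = 383.2.
Resisting moment M_r = W × 2.35 = 680.2 × 2.35 = 1598.
FS_overturning = M_r/M_o = 1598/383.2 = 4.171.

4.17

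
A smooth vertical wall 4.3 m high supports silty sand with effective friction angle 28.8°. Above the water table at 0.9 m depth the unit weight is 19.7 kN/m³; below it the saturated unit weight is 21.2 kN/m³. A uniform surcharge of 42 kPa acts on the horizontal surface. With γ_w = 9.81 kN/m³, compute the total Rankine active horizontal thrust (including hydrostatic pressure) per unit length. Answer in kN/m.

K_a = tan²(45° − φ/2) = 0.3498.
γ' = 21.2 − 9.81 = 11.39 kN/m³. h₂ = H − d_w = 3.4 m.
σ'_h: at surface K_a·q = 14.69; at WT K_a(q+γd_w) = 20.89; at base K_a(q+γd_w+γ'h₂) = 34.44 kPa.
P₁ = ½(14.69+20.89)×0.9 = 16.01; P₂ = ½(20.89+34.44)×3.4 = 94.05; P_w = ½γ_w h₂² = 56.70.
Total = 16.01+94.05+56.70 = 166.8 kN/m.

167 kN/m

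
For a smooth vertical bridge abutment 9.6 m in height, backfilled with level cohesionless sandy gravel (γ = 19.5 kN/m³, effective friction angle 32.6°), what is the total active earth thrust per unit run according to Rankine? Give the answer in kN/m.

K_a = tan²(45° − φ/2) = 0.2997.
P_a = ½ K_a γ H² = 0.5 × 0.2997 × 19.5 × 9.6² = 269.3 kN/m.

269 kN/m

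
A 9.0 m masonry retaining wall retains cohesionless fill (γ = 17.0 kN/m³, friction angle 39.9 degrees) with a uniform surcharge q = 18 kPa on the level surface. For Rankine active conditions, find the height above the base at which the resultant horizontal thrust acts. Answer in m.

K_a = 0.2184.
Triangular part P₁ = ½K_aγH² = 150.4 at H/3 = 3.000 m; rectangular part P₂ = K_a q H = 35.39 at H/2 = 4.500 m.
ȳ = (P₁·3.000 + P₂·4.500)/(P₁+P₂) = 3.286 m.

3.29 m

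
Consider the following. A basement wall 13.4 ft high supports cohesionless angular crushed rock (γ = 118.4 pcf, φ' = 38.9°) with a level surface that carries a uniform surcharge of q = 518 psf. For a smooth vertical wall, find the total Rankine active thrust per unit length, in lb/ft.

K_a = tan²(45° − φ/2) = 0.2285.
Soil triangle: ½ K_a γ H² = 0.5×0.2285×118.4×13.4² = 2429 lb/ft.
Surcharge rectangle: K_a q H = 0.2285×518×13.4 = 1586 lb/ft.
Total = 2429 + 1586 = 4016 lb/ft.

4020 lb/ft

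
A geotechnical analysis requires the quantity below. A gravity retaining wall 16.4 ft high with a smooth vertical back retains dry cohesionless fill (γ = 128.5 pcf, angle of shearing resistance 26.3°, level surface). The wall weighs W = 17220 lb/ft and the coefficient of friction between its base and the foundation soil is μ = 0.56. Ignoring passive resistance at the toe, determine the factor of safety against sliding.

1.45

K_a = tan²(45° − 26.3°/2) = 0.3859.
P_a = ½K_aγH² = 0.5×0.3859×128.5×16.4² = 6669 lb/ft, acting at H/3 = 5.467 ft above the base.
FS_sliding = μW / P_a = 0.56×17220 / 6669 = 1.446.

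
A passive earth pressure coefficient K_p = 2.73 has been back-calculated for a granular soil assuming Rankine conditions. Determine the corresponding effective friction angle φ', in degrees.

27.6°

K_p = (1+sin φ)/(1−sin φ) ⇒ sin φ = (K_p − 1)/(K_p + 1) = 0.4638.
φ = arcsin(0.4638) = 27.63°.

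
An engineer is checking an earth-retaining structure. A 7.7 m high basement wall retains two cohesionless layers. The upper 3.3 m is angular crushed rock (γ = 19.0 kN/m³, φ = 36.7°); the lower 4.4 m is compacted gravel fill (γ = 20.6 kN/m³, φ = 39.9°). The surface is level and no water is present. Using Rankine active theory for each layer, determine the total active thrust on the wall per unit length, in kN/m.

K_a1 = tan²(45°−36.7°/2) = 0.2519; K_a2 = tan²(45°−39.9°/2) = 0.2184.
Layer 1: σ at base = K_a1 γ₁ h₁ = 15.79 kPa; P₁ = ½×15.79×3.3 = 26.06.
Layer 2: σ_v at top = γ₁h₁ = 62.70; σ_h top = K_a2×62.70 = 13.70; σ_h base = K_a2×(62.70+20.6×4.4) = 33.49.
P₂ = ½(13.70+33.49)×4.4 = 103.8. Total P_a = 26.06+103.8 = 129.9 kN/m.

130 kN/m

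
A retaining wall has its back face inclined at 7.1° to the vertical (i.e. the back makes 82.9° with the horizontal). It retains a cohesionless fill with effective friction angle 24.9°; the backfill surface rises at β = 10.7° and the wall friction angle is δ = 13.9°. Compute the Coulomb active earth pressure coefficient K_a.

K_a = sin²(α+φ) / [sin²α · sin(α−δ) · (1 + √{sin(φ+δ)sin(φ−β) / (sin(α−δ)sin(α+β))})²].
With α = 82.9°, φ = 24.9°, δ = 13.9°, β = 10.7°: K_a = 0.4987.

0.499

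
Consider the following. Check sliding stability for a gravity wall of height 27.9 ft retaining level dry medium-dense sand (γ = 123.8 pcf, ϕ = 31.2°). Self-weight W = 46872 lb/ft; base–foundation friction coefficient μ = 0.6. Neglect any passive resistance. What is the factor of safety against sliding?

K_a = tan²(45° − 31.2°/2) = 0.3175.
P_a = ½K_aγH² = 0.5×0.3175×123.8×27.9² = 15300 lb/ft, acting at H/3 = 9.300 ft above the base.
FS_sliding = μW / P_a = 0.6×46872 / 15300 = 1.838.

1.84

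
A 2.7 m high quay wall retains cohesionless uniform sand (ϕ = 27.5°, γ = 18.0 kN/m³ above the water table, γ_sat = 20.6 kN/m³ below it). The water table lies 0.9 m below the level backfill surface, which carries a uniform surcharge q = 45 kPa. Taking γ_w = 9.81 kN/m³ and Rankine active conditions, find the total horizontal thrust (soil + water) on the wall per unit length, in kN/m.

80.5 kN/m

K_a = tan²(45° − φ/2) = 0.3682.
γ' = 20.6 − 9.81 = 10.79 kN/m³. h₂ = H − d_w = 1.8 m.
σ'_h: at surface K_a·q = 16.57; at WT K_a(q+γd_w) = 22.54; at base K_a(q+γd_w+γ'h₂) = 29.69 kPa.
P₁ = ½(16.57+22.54)×0.9 = 17.60; P₂ = ½(22.54+29.69)×1.8 = 47.00; P_w = ½γ_w h₂² = 15.89.
Total = 17.60+47.00+15.89 = 80.49 kN/m.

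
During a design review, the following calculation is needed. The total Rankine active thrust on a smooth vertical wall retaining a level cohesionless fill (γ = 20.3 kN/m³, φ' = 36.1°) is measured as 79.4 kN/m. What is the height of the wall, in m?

K_a = 0.2585. P_a = ½ K_a γ H² ⇒ H = √(2P_a/(K_a γ)).
H = √(2×79.4/(0.2585×20.3)) = 5.501 m.

5.50 m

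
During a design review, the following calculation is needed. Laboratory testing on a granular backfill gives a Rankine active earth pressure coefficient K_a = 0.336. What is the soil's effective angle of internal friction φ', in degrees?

K_a = tan²(45° − φ/2) ⇒ 45° − φ/2 = arctan(√0.336) = 30.10°.
φ = 2(45° − 30.10°) = 29.80°.

29.8°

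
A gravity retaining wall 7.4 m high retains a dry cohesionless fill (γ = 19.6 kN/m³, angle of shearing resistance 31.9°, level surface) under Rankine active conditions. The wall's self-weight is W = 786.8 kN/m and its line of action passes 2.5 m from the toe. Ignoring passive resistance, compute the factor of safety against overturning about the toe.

K_a = tan²(45° − 31.9°/2) = 0.3085.
P_a = ½K_aγH² = 0.5×0.3085×19.6×7.4² = 165.6 kN/m, acting at H/3 = 2.467 m above the base.
Overturning moment M_o = P_a × H/3 = 165.6 × 2.467 = 408.4.
Resisting moment M_r = W × 2.5 = 786.8 × 2.5 = 1967.
FS_overturning = M_r/M_o = 1967/408.4 = 4.816.

4.82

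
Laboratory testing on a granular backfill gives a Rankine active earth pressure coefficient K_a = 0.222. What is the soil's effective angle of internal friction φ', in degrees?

39.5°

K_a = tan²(45° − φ/2) ⇒ 45° − φ/2 = arctan(√0.222) = 25.23°.
φ = 2(45° − 25.23°) = 39.54°.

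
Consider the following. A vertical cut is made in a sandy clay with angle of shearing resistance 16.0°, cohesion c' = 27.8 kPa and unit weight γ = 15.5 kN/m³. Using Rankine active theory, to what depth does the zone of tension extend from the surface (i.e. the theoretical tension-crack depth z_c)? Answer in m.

K_a = tan²(45° − 16.0°/2) = 0.5678; √K_a = 0.7536.
The active pressure is zero where K_a γ z = 2c√K_a, so z_c = 2c/(γ√K_a) = 2×27.8/(15.5×0.7536) = 4.760 m.

4.76 m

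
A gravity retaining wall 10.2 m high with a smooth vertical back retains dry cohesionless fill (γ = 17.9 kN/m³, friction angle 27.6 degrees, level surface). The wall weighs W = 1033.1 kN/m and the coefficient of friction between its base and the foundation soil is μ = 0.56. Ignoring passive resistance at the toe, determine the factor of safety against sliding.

1.69

K_a = tan²(45° − 27.6°/2) = 0.3668.
P_a = ½K_aγH² = 0.5×0.3668×17.9×10.2² = 341.5 kN/m, acting at H/3 = 3.400 m above the base.
FS_sliding = μW / P_a = 0.56×1033.1 / 341.5 = 1.694.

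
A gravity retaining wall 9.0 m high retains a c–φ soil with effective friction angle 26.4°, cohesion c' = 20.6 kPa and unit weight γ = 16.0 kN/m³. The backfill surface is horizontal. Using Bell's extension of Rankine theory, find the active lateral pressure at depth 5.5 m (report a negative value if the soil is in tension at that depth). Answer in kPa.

8.28 kPa

K_a = (1 − sin φ)/(1 + sin φ) = 0.3844.
σ_a = K_a γ z − 2c√K_a = 0.3844×16.0×5.5 − 2×20.6×0.6200 = 8.285 kPa.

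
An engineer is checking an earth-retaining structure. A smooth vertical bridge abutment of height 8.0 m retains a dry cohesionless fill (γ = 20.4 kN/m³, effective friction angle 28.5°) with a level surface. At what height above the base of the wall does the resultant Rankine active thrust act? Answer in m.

2.67 m

K_a = 0.3540.
The pressure distribution is triangular, so the resultant acts at H/3 above the base = 8.0/3 = 2.667 m.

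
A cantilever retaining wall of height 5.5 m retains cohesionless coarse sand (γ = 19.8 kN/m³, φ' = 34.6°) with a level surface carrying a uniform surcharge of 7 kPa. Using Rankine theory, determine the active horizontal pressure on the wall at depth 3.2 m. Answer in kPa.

19.4 kPa

K_a = (1 − sin φ)/(1 + sin φ) = 0.2756.
σ_v = γz + q = 19.8 × 3.2 + 7 = 70.36 kPa.
σ_h = K_a σ_v = 0.2756 × 70.36 = 19.39 kPa.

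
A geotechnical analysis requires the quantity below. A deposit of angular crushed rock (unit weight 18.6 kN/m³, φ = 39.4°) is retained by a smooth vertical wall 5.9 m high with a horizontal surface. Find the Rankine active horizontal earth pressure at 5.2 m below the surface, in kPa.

21.6 kPa

K_a = (1 − sin φ)/(1 + sin φ) = 0.2234.
σ_h = K_a γ z = 0.2234 × 18.6 × 5.2 = 21.61 kPa.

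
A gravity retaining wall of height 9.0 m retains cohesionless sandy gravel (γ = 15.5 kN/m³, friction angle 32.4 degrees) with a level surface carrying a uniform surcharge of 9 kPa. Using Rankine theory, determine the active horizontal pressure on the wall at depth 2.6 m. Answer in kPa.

K_a = (1 − sin φ)/(1 + sin φ) = 0.3022.
σ_v = γz + q = 15.5 × 2.6 + 9 = 49.30 kPa.
σ_h = K_a σ_v = 0.3022 × 49.30 = 14.90 kPa.

14.9 kPa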